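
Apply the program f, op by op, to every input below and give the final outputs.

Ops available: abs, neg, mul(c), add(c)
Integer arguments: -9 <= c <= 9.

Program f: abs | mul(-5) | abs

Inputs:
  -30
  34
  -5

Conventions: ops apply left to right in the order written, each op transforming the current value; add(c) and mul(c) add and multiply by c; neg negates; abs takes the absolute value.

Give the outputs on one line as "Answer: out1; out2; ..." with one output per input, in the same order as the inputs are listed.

150; 170; 25

Execution, op by op:
  -30 -> 30 -> -150 -> 150
  34 -> 34 -> -170 -> 170
  -5 -> 5 -> -25 -> 25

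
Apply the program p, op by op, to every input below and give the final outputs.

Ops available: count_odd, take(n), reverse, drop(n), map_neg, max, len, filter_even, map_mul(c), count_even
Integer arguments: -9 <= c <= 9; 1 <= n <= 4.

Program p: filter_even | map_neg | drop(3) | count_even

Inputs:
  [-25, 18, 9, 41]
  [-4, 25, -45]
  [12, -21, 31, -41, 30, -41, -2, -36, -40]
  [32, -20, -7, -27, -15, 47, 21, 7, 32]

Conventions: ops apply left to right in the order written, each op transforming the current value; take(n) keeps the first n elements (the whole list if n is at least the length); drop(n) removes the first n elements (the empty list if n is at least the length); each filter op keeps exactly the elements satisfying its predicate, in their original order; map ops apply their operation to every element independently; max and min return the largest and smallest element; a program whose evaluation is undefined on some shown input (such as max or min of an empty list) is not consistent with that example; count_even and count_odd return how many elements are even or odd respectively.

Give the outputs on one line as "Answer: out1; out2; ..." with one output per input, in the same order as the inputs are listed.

Execution, op by op:
  [-25, 18, 9, 41] -> [18] -> [-18] -> [] -> 0
  [-4, 25, -45] -> [-4] -> [4] -> [] -> 0
  [12, -21, 31, -41, 30, -41, -2, -36, -40] -> [12, 30, -2, -36, -40] -> [-12, -30, 2, 36, 40] -> [36, 40] -> 2
  [32, -20, -7, -27, -15, 47, 21, 7, 32] -> [32, -20, 32] -> [-32, 20, -32] -> [] -> 0

0; 0; 2; 0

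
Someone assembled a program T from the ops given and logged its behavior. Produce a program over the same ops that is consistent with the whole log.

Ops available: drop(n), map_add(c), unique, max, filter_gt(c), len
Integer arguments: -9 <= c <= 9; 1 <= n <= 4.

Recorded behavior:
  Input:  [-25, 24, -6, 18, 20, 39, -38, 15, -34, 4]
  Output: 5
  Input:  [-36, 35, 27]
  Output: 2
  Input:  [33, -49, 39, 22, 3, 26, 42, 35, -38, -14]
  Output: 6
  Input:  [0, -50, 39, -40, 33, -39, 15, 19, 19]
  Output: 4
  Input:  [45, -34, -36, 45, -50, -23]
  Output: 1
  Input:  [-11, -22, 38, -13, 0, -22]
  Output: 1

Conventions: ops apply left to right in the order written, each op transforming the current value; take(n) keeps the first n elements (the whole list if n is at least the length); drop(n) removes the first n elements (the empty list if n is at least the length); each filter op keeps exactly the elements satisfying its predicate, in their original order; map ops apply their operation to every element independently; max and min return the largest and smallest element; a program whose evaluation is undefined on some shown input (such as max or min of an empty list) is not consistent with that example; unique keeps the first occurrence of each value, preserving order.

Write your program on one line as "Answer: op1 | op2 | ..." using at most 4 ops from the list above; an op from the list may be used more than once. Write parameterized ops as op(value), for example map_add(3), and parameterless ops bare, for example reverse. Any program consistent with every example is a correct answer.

unique | filter_gt(7) | len

Check, running the answer program on each example:
  [-25, 24, -6, 18, 20, 39, -38, 15, -34, 4] -> [-25, 24, -6, 18, 20, 39, -38, 15, -34, 4] -> [24, 18, 20, 39, 15] -> 5
  [-36, 35, 27] -> [-36, 35, 27] -> [35, 27] -> 2
  [33, -49, 39, 22, 3, 26, 42, 35, -38, -14] -> [33, -49, 39, 22, 3, 26, 42, 35, -38, -14] -> [33, 39, 22, 26, 42, 35] -> 6
  [0, -50, 39, -40, 33, -39, 15, 19, 19] -> [0, -50, 39, -40, 33, -39, 15, 19] -> [39, 33, 15, 19] -> 4
  [45, -34, -36, 45, -50, -23] -> [45, -34, -36, -50, -23] -> [45] -> 1
  [-11, -22, 38, -13, 0, -22] -> [-11, -22, 38, -13, 0] -> [38] -> 1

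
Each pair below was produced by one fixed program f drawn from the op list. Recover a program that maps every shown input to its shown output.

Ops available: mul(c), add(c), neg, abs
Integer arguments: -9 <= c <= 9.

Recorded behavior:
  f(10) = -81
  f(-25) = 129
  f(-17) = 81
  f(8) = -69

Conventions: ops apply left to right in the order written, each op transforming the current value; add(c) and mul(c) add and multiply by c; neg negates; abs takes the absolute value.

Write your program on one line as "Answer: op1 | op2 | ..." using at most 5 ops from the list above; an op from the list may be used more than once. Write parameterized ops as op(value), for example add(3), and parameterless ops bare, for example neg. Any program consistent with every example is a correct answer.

add(3) | neg | mul(6) | add(-3)

Check, running the answer program on each example:
  10 -> 13 -> -13 -> -78 -> -81
  -25 -> -22 -> 22 -> 132 -> 129
  -17 -> -14 -> 14 -> 84 -> 81
  8 -> 11 -> -11 -> -66 -> -69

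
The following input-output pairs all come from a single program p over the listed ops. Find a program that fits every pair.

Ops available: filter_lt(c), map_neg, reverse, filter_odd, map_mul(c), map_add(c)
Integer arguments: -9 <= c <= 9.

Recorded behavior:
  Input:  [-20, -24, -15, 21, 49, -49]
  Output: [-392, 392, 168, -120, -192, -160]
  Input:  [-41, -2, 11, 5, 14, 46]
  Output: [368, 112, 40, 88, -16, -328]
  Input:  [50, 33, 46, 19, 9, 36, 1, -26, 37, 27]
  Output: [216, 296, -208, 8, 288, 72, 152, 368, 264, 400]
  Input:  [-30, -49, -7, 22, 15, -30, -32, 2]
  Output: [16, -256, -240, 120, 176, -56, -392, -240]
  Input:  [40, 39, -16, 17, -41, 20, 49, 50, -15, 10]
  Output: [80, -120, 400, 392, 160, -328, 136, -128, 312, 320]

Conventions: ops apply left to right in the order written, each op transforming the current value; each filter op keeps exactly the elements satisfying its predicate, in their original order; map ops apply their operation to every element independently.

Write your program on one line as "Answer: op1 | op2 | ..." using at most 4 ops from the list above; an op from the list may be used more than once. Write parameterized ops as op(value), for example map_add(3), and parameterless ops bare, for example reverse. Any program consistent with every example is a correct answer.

map_mul(4) | reverse | map_mul(2)

Check, running the answer program on each example:
  [-20, -24, -15, 21, 49, -49] -> [-80, -96, -60, 84, 196, -196] -> [-196, 196, 84, -60, -96, -80] -> [-392, 392, 168, -120, -192, -160]
  [-41, -2, 11, 5, 14, 46] -> [-164, -8, 44, 20, 56, 184] -> [184, 56, 20, 44, -8, -164] -> [368, 112, 40, 88, -16, -328]
  [50, 33, 46, 19, 9, 36, 1, -26, 37, 27] -> [200, 132, 184, 76, 36, 144, 4, -104, 148, 108] -> [108, 148, -104, 4, 144, 36, 76, 184, 132, 200] -> [216, 296, -208, 8, 288, 72, 152, 368, 264, 400]
  [-30, -49, -7, 22, 15, -30, -32, 2] -> [-120, -196, -28, 88, 60, -120, -128, 8] -> [8, -128, -120, 60, 88, -28, -196, -120] -> [16, -256, -240, 120, 176, -56, -392, -240]
  [40, 39, -16, 17, -41, 20, 49, 50, -15, 10] -> [160, 156, -64, 68, -164, 80, 196, 200, -60, 40] -> [40, -60, 200, 196, 80, -164, 68, -64, 156, 160] -> [80, -120, 400, 392, 160, -328, 136, -128, 312, 320]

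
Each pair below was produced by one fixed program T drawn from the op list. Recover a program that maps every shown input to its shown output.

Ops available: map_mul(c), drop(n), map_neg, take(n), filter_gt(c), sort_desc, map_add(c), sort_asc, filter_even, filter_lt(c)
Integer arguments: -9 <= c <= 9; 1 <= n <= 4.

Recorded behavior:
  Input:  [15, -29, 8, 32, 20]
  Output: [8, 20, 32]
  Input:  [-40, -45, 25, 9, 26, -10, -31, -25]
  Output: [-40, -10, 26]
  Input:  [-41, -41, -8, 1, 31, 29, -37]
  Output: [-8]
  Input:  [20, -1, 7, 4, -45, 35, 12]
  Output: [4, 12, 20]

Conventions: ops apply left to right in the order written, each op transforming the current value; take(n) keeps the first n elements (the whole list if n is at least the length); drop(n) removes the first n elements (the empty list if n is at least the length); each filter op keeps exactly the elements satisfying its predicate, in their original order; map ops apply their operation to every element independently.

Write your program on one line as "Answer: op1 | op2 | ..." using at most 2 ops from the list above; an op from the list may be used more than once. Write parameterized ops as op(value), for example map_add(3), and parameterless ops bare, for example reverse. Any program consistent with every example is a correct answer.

sort_asc | filter_even

Check, running the answer program on each example:
  [15, -29, 8, 32, 20] -> [-29, 8, 15, 20, 32] -> [8, 20, 32]
  [-40, -45, 25, 9, 26, -10, -31, -25] -> [-45, -40, -31, -25, -10, 9, 25, 26] -> [-40, -10, 26]
  [-41, -41, -8, 1, 31, 29, -37] -> [-41, -41, -37, -8, 1, 29, 31] -> [-8]
  [20, -1, 7, 4, -45, 35, 12] -> [-45, -1, 4, 7, 12, 20, 35] -> [4, 12, 20]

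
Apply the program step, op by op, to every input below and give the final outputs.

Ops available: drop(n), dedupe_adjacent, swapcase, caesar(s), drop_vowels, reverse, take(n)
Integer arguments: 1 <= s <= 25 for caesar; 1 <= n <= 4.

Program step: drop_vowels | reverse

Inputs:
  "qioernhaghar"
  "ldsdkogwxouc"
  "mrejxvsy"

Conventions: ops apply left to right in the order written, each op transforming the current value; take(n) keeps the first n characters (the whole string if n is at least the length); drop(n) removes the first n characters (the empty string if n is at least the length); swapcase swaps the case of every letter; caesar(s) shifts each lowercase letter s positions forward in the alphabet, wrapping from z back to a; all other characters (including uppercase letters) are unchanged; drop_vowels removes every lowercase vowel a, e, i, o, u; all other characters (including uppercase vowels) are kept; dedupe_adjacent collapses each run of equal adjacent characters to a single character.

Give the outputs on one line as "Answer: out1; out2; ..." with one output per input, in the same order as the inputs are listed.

"rhghnrq"; "cxwgkdsdl"; "ysvxjrm"

Execution, op by op:
  "qioernhaghar" -> "qrnhghr" -> "rhghnrq"
  "ldsdkogwxouc" -> "ldsdkgwxc" -> "cxwgkdsdl"
  "mrejxvsy" -> "mrjxvsy" -> "ysvxjrm"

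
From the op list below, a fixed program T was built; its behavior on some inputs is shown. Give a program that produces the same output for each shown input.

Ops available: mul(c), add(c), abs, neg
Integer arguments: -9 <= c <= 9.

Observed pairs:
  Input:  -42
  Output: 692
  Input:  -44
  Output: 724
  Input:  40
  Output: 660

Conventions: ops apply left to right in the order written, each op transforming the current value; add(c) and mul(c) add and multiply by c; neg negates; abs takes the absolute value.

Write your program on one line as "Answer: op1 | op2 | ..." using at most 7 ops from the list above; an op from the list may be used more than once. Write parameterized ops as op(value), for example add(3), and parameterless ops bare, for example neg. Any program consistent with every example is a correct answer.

mul(-4) | neg | abs | add(5) | neg | mul(-4)

Check, running the answer program on each example:
  -42 -> 168 -> -168 -> 168 -> 173 -> -173 -> 692
  -44 -> 176 -> -176 -> 176 -> 181 -> -181 -> 724
  40 -> -160 -> 160 -> 160 -> 165 -> -165 -> 660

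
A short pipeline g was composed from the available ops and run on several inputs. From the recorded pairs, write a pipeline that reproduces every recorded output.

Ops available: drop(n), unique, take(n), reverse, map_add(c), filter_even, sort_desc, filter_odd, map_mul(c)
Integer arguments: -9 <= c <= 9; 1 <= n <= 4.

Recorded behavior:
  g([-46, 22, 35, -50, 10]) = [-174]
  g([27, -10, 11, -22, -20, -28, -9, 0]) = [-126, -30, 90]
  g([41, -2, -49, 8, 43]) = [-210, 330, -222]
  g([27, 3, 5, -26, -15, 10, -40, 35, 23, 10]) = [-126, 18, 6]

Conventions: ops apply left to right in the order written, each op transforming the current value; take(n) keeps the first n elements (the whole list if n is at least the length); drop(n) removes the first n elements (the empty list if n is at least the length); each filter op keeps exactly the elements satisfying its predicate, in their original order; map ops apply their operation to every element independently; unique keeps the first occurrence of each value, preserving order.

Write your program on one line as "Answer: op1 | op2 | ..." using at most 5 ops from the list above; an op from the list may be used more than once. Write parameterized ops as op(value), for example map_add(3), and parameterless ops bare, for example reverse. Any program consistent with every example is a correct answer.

filter_odd | map_mul(-1) | take(3) | map_add(6) | map_mul(6)

Check, running the answer program on each example:
  [-46, 22, 35, -50, 10] -> [35] -> [-35] -> [-35] -> [-29] -> [-174]
  [27, -10, 11, -22, -20, -28, -9, 0] -> [27, 11, -9] -> [-27, -11, 9] -> [-27, -11, 9] -> [-21, -5, 15] -> [-126, -30, 90]
  [41, -2, -49, 8, 43] -> [41, -49, 43] -> [-41, 49, -43] -> [-41, 49, -43] -> [-35, 55, -37] -> [-210, 330, -222]
  [27, 3, 5, -26, -15, 10, -40, 35, 23, 10] -> [27, 3, 5, -15, 35, 23] -> [-27, -3, -5, 15, -35, -23] -> [-27, -3, -5] -> [-21, 3, 1] -> [-126, 18, 6]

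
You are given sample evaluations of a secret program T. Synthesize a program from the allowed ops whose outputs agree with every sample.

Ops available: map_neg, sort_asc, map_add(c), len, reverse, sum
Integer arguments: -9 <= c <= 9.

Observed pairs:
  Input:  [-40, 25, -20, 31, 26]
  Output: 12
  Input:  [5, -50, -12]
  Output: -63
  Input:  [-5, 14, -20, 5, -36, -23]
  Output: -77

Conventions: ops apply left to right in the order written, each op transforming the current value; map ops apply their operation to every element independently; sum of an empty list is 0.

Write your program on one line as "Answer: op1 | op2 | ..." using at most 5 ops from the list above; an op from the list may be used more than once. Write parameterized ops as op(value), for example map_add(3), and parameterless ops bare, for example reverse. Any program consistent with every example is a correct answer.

map_add(-2) | reverse | sort_asc | sum

Check, running the answer program on each example:
  [-40, 25, -20, 31, 26] -> [-42, 23, -22, 29, 24] -> [24, 29, -22, 23, -42] -> [-42, -22, 23, 24, 29] -> 12
  [5, -50, -12] -> [3, -52, -14] -> [-14, -52, 3] -> [-52, -14, 3] -> -63
  [-5, 14, -20, 5, -36, -23] -> [-7, 12, -22, 3, -38, -25] -> [-25, -38, 3, -22, 12, -7] -> [-38, -25, -22, -7, 3, 12] -> -77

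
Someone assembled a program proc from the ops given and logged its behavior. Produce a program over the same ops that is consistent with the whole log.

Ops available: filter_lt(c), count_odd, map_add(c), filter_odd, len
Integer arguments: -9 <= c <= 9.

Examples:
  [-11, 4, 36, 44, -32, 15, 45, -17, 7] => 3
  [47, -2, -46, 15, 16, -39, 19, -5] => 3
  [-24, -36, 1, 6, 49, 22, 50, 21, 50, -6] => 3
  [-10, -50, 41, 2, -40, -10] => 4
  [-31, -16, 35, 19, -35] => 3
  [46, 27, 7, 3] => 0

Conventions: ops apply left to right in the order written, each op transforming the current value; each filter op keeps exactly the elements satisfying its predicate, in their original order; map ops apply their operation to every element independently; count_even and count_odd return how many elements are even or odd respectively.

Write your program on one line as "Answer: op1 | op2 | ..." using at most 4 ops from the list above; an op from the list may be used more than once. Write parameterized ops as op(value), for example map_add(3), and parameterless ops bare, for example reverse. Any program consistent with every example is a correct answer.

filter_lt(-2) | map_add(-9) | map_add(-3) | len

Check, running the answer program on each example:
  [-11, 4, 36, 44, -32, 15, 45, -17, 7] -> [-11, -32, -17] -> [-20, -41, -26] -> [-23, -44, -29] -> 3
  [47, -2, -46, 15, 16, -39, 19, -5] -> [-46, -39, -5] -> [-55, -48, -14] -> [-58, -51, -17] -> 3
  [-24, -36, 1, 6, 49, 22, 50, 21, 50, -6] -> [-24, -36, -6] -> [-33, -45, -15] -> [-36, -48, -18] -> 3
  [-10, -50, 41, 2, -40, -10] -> [-10, -50, -40, -10] -> [-19, -59, -49, -19] -> [-22, -62, -52, -22] -> 4
  [-31, -16, 35, 19, -35] -> [-31, -16, -35] -> [-40, -25, -44] -> [-43, -28, -47] -> 3
  [46, 27, 7, 3] -> [] -> [] -> [] -> 0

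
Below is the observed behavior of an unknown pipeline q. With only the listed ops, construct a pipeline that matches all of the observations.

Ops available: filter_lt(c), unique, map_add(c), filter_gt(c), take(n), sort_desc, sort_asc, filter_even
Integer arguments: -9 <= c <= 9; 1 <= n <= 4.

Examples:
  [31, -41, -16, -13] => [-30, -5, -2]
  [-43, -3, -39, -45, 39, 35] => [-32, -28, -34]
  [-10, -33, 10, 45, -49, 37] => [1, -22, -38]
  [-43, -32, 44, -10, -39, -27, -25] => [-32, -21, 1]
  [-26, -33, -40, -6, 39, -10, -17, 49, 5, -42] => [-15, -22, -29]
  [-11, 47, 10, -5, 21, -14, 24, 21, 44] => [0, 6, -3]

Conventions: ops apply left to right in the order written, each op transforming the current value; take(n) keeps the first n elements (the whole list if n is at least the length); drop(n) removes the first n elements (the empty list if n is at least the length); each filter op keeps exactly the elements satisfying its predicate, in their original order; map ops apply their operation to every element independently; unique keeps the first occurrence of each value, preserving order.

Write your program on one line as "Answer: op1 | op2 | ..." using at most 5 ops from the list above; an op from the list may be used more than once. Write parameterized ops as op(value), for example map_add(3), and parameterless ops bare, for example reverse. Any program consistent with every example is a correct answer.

filter_lt(-3) | map_add(1) | map_add(9) | take(3) | map_add(1)

Check, running the answer program on each example:
  [31, -41, -16, -13] -> [-41, -16, -13] -> [-40, -15, -12] -> [-31, -6, -3] -> [-31, -6, -3] -> [-30, -5, -2]
  [-43, -3, -39, -45, 39, 35] -> [-43, -39, -45] -> [-42, -38, -44] -> [-33, -29, -35] -> [-33, -29, -35] -> [-32, -28, -34]
  [-10, -33, 10, 45, -49, 37] -> [-10, -33, -49] -> [-9, -32, -48] -> [0, -23, -39] -> [0, -23, -39] -> [1, -22, -38]
  [-43, -32, 44, -10, -39, -27, -25] -> [-43, -32, -10, -39, -27, -25] -> [-42, -31, -9, -38, -26, -24] -> [-33, -22, 0, -29, -17, -15] -> [-33, -22, 0] -> [-32, -21, 1]
  [-26, -33, -40, -6, 39, -10, -17, 49, 5, -42] -> [-26, -33, -40, -6, -10, -17, -42] -> [-25, -32, -39, -5, -9, -16, -41] -> [-16, -23, -30, 4, 0, -7, -32] -> [-16, -23, -30] -> [-15, -22, -29]
  [-11, 47, 10, -5, 21, -14, 24, 21, 44] -> [-11, -5, -14] -> [-10, -4, -13] -> [-1, 5, -4] -> [-1, 5, -4] -> [0, 6, -3]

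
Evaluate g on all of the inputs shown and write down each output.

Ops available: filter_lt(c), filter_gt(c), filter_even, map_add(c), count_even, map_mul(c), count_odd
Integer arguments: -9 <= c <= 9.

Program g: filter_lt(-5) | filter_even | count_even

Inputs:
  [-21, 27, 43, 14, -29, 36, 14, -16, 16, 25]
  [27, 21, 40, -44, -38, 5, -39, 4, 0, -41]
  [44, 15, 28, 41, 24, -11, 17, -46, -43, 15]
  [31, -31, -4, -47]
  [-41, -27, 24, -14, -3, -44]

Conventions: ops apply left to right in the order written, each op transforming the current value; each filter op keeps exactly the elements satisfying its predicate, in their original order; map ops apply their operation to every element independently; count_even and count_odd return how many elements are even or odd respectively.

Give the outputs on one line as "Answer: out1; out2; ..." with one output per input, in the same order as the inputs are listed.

1; 2; 1; 0; 2

Execution, op by op:
  [-21, 27, 43, 14, -29, 36, 14, -16, 16, 25] -> [-21, -29, -16] -> [-16] -> 1
  [27, 21, 40, -44, -38, 5, -39, 4, 0, -41] -> [-44, -38, -39, -41] -> [-44, -38] -> 2
  [44, 15, 28, 41, 24, -11, 17, -46, -43, 15] -> [-11, -46, -43] -> [-46] -> 1
  [31, -31, -4, -47] -> [-31, -47] -> [] -> 0
  [-41, -27, 24, -14, -3, -44] -> [-41, -27, -14, -44] -> [-14, -44] -> 2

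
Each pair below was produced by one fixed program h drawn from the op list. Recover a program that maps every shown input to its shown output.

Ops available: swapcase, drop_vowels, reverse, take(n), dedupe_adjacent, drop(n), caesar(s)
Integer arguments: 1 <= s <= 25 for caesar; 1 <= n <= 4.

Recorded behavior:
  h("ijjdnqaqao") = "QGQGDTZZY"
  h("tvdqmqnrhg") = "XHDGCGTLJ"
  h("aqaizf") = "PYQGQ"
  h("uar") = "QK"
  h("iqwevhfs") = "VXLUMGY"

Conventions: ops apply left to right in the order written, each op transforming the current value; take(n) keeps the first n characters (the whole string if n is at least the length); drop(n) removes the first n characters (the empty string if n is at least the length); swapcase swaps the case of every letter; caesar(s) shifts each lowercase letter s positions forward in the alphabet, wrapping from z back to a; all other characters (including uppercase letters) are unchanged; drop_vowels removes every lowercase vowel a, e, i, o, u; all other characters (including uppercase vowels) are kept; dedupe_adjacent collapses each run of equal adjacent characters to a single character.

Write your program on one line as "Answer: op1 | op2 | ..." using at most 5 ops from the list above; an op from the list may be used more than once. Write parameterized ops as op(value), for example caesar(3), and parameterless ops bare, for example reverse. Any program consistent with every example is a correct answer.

reverse | caesar(16) | drop(1) | swapcase

Check, running the answer program on each example:
  "ijjdnqaqao" -> "oaqaqndjji" -> "eqgqgdtzzy" -> "qgqgdtzzy" -> "QGQGDTZZY"
  "tvdqmqnrhg" -> "ghrnqmqdvt" -> "wxhdgcgtlj" -> "xhdgcgtlj" -> "XHDGCGTLJ"
  "aqaizf" -> "fziaqa" -> "vpyqgq" -> "pyqgq" -> "PYQGQ"
  "uar" -> "rau" -> "hqk" -> "qk" -> "QK"
  "iqwevhfs" -> "sfhvewqi" -> "ivxlumgy" -> "vxlumgy" -> "VXLUMGY"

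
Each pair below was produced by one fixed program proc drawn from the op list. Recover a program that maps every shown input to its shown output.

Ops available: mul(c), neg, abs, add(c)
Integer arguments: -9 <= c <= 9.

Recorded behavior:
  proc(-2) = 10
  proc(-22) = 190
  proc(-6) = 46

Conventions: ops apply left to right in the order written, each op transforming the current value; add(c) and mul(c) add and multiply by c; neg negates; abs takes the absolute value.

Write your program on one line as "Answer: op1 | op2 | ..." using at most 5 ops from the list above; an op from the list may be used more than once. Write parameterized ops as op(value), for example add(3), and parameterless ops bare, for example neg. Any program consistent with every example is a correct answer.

abs | mul(-9) | mul(-1) | add(-8)

Check, running the answer program on each example:
  -2 -> 2 -> -18 -> 18 -> 10
  -22 -> 22 -> -198 -> 198 -> 190
  -6 -> 6 -> -54 -> 54 -> 46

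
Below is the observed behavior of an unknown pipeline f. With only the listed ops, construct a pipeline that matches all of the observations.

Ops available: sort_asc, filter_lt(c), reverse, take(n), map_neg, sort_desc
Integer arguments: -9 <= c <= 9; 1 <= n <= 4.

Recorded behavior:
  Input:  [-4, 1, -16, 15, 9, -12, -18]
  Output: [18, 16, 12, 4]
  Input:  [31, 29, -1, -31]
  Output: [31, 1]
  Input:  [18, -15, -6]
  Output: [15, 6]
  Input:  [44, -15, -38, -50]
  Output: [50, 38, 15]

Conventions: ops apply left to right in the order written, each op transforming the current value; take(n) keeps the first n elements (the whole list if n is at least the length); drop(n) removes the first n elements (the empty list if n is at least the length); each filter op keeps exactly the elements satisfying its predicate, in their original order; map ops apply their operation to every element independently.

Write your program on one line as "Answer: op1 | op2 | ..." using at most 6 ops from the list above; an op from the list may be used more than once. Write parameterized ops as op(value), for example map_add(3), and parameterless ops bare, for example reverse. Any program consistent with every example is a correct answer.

sort_asc | filter_lt(6) | filter_lt(1) | reverse | map_neg | reverse

Check, running the answer program on each example:
  [-4, 1, -16, 15, 9, -12, -18] -> [-18, -16, -12, -4, 1, 9, 15] -> [-18, -16, -12, -4, 1] -> [-18, -16, -12, -4] -> [-4, -12, -16, -18] -> [4, 12, 16, 18] -> [18, 16, 12, 4]
  [31, 29, -1, -31] -> [-31, -1, 29, 31] -> [-31, -1] -> [-31, -1] -> [-1, -31] -> [1, 31] -> [31, 1]
  [18, -15, -6] -> [-15, -6, 18] -> [-15, -6] -> [-15, -6] -> [-6, -15] -> [6, 15] -> [15, 6]
  [44, -15, -38, -50] -> [-50, -38, -15, 44] -> [-50, -38, -15] -> [-50, -38, -15] -> [-15, -38, -50] -> [15, 38, 50] -> [50, 38, 15]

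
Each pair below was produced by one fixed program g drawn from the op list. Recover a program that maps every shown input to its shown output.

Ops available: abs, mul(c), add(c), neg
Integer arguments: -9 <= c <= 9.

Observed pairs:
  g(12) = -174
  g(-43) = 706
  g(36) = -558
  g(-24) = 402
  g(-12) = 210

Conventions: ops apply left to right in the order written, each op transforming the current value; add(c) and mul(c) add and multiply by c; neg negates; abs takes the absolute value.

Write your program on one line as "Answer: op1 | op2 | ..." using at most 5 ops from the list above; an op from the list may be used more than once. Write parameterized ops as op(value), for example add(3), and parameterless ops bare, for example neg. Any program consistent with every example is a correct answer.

mul(-4) | add(3) | mul(4) | add(6)

Check, running the answer program on each example:
  12 -> -48 -> -45 -> -180 -> -174
  -43 -> 172 -> 175 -> 700 -> 706
  36 -> -144 -> -141 -> -564 -> -558
  -24 -> 96 -> 99 -> 396 -> 402
  -12 -> 48 -> 51 -> 204 -> 210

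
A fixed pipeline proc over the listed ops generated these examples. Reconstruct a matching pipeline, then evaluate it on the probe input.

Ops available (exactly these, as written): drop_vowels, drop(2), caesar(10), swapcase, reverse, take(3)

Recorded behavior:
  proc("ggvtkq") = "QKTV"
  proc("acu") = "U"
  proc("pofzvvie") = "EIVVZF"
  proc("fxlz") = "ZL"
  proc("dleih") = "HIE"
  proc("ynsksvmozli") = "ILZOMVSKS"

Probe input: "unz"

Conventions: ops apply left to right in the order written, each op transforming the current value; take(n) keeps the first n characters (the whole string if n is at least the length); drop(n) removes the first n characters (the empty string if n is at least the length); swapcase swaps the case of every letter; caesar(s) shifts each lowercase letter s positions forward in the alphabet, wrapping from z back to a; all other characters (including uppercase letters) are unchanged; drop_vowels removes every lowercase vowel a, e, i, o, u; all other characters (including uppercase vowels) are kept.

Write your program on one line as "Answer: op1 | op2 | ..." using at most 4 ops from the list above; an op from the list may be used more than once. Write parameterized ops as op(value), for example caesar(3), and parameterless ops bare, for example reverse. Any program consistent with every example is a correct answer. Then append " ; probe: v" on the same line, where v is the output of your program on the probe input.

swapcase | drop(2) | reverse ; probe: "Z"

Check, running the answer program on each example:
  "ggvtkq" -> "GGVTKQ" -> "VTKQ" -> "QKTV"
  "acu" -> "ACU" -> "U" -> "U"
  "pofzvvie" -> "POFZVVIE" -> "FZVVIE" -> "EIVVZF"
  "fxlz" -> "FXLZ" -> "LZ" -> "ZL"
  "dleih" -> "DLEIH" -> "EIH" -> "HIE"
  "ynsksvmozli" -> "YNSKSVMOZLI" -> "SKSVMOZLI" -> "ILZOMVSKS"
  probe: "unz" -> "UNZ" -> "Z" -> "Z"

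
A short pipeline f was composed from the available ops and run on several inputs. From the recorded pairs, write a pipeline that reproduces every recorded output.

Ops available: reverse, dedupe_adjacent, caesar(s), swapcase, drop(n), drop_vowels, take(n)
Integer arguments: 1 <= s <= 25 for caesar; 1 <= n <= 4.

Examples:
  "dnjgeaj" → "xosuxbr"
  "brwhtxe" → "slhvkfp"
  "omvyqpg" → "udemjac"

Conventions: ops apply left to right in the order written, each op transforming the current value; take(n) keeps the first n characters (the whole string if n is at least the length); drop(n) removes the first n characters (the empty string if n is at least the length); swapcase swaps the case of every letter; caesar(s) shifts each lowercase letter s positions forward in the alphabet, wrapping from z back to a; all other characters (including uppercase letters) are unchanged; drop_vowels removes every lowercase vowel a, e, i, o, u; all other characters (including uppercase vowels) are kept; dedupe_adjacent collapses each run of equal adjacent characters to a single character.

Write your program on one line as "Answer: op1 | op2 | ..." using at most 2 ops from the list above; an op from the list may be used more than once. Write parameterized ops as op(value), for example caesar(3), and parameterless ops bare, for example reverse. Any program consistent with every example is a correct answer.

caesar(14) | reverse

Check, running the answer program on each example:
  "dnjgeaj" -> "rbxusox" -> "xosuxbr"
  "brwhtxe" -> "pfkvhls" -> "slhvkfp"
  "omvyqpg" -> "cajmedu" -> "udemjac"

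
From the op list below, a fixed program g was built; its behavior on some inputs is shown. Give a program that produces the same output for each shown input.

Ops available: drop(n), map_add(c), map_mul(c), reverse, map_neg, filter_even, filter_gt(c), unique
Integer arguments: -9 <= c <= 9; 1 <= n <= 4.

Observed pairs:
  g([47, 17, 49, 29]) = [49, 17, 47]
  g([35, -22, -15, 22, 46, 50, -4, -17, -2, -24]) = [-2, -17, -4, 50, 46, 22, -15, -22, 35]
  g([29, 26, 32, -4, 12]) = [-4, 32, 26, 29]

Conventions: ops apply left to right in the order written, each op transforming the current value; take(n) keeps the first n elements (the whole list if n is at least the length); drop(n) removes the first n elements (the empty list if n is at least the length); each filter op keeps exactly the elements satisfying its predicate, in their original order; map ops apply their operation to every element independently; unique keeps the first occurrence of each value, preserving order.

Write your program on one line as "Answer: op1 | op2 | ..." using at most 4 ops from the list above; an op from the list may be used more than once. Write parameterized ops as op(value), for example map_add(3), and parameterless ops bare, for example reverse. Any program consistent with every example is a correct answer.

reverse | map_neg | drop(1) | map_neg

Check, running the answer program on each example:
  [47, 17, 49, 29] -> [29, 49, 17, 47] -> [-29, -49, -17, -47] -> [-49, -17, -47] -> [49, 17, 47]
  [35, -22, -15, 22, 46, 50, -4, -17, -2, -24] -> [-24, -2, -17, -4, 50, 46, 22, -15, -22, 35] -> [24, 2, 17, 4, -50, -46, -22, 15, 22, -35] -> [2, 17, 4, -50, -46, -22, 15, 22, -35] -> [-2, -17, -4, 50, 46, 22, -15, -22, 35]
  [29, 26, 32, -4, 12] -> [12, -4, 32, 26, 29] -> [-12, 4, -32, -26, -29] -> [4, -32, -26, -29] -> [-4, 32, 26, 29]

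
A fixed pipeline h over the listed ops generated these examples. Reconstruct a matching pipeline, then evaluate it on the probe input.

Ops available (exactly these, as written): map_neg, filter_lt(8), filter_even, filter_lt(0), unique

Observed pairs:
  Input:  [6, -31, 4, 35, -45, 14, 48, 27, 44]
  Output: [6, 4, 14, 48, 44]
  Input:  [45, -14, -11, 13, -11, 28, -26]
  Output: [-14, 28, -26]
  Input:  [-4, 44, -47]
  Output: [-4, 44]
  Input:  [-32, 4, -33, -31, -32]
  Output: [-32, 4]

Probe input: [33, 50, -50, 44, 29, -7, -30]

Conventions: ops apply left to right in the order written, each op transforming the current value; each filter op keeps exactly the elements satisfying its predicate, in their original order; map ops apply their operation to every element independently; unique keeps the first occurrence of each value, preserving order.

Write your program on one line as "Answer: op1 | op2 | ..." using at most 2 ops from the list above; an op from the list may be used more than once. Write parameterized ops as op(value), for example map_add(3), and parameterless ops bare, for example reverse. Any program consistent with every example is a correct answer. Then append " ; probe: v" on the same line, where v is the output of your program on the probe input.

unique | filter_even ; probe: [50, -50, 44, -30]

Check, running the answer program on each example:
  [6, -31, 4, 35, -45, 14, 48, 27, 44] -> [6, -31, 4, 35, -45, 14, 48, 27, 44] -> [6, 4, 14, 48, 44]
  [45, -14, -11, 13, -11, 28, -26] -> [45, -14, -11, 13, 28, -26] -> [-14, 28, -26]
  [-4, 44, -47] -> [-4, 44, -47] -> [-4, 44]
  [-32, 4, -33, -31, -32] -> [-32, 4, -33, -31] -> [-32, 4]
  probe: [33, 50, -50, 44, 29, -7, -30] -> [33, 50, -50, 44, 29, -7, -30] -> [50, -50, 44, -30]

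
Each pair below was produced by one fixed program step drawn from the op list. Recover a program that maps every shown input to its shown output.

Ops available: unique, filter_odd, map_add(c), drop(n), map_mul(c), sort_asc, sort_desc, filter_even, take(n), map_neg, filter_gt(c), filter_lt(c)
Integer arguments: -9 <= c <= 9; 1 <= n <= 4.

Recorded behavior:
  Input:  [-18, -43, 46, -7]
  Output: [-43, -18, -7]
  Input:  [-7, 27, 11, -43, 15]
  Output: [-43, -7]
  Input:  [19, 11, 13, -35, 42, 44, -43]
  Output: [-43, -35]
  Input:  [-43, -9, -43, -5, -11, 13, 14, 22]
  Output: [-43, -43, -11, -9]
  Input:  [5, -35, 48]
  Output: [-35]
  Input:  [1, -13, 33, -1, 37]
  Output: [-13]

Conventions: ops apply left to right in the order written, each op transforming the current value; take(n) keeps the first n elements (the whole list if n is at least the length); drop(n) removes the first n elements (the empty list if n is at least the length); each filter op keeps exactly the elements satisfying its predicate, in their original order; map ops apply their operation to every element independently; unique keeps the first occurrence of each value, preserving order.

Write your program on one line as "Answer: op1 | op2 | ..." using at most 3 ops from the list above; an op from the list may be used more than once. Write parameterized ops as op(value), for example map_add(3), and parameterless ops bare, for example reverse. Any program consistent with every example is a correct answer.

filter_lt(-6) | sort_asc

Check, running the answer program on each example:
  [-18, -43, 46, -7] -> [-18, -43, -7] -> [-43, -18, -7]
  [-7, 27, 11, -43, 15] -> [-7, -43] -> [-43, -7]
  [19, 11, 13, -35, 42, 44, -43] -> [-35, -43] -> [-43, -35]
  [-43, -9, -43, -5, -11, 13, 14, 22] -> [-43, -9, -43, -11] -> [-43, -43, -11, -9]
  [5, -35, 48] -> [-35] -> [-35]
  [1, -13, 33, -1, 37] -> [-13] -> [-13]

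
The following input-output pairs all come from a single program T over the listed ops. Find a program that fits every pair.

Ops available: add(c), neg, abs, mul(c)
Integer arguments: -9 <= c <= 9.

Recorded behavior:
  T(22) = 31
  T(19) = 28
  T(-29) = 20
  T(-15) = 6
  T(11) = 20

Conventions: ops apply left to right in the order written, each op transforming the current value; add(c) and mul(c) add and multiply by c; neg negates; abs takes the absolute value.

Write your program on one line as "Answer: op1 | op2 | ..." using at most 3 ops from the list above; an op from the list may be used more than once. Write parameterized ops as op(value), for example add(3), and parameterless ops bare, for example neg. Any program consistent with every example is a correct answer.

add(5) | add(4) | abs

Check, running the answer program on each example:
  22 -> 27 -> 31 -> 31
  19 -> 24 -> 28 -> 28
  -29 -> -24 -> -20 -> 20
  -15 -> -10 -> -6 -> 6
  11 -> 16 -> 20 -> 20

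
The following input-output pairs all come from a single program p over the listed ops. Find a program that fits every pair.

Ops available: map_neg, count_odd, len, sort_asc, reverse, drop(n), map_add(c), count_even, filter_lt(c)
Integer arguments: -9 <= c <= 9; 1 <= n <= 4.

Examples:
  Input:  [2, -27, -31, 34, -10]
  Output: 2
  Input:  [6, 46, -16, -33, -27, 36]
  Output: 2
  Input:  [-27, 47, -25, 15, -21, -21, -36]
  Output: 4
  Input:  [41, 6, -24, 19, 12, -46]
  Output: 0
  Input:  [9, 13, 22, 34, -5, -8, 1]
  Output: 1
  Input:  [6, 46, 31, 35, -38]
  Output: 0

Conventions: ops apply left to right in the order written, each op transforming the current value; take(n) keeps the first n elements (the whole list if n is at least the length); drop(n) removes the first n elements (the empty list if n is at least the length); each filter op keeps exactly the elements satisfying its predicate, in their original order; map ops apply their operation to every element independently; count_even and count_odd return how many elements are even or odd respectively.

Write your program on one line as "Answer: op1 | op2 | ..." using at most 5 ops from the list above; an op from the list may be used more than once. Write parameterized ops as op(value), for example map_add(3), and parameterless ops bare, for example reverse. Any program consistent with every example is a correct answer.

filter_lt(3) | filter_lt(-4) | map_add(6) | count_odd

Check, running the answer program on each example:
  [2, -27, -31, 34, -10] -> [2, -27, -31, -10] -> [-27, -31, -10] -> [-21, -25, -4] -> 2
  [6, 46, -16, -33, -27, 36] -> [-16, -33, -27] -> [-16, -33, -27] -> [-10, -27, -21] -> 2
  [-27, 47, -25, 15, -21, -21, -36] -> [-27, -25, -21, -21, -36] -> [-27, -25, -21, -21, -36] -> [-21, -19, -15, -15, -30] -> 4
  [41, 6, -24, 19, 12, -46] -> [-24, -46] -> [-24, -46] -> [-18, -40] -> 0
  [9, 13, 22, 34, -5, -8, 1] -> [-5, -8, 1] -> [-5, -8] -> [1, -2] -> 1
  [6, 46, 31, 35, -38] -> [-38] -> [-38] -> [-32] -> 0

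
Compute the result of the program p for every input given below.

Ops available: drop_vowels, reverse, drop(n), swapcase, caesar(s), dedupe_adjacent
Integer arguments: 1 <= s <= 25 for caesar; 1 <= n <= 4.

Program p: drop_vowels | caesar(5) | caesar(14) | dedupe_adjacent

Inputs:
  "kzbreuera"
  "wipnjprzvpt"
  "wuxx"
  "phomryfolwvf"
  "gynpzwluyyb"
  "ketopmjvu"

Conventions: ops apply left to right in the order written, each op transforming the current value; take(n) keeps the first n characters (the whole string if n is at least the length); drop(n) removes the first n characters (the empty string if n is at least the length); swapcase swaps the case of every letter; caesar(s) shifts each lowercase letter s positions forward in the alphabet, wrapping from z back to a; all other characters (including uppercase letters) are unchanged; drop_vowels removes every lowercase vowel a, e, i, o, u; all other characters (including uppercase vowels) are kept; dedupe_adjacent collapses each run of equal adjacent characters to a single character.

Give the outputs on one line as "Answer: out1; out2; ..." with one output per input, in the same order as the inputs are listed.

"dsuk"; "pigciksoim"; "pq"; "iafkryepoy"; "zrgisperu"; "dmifco"

Execution, op by op:
  "kzbreuera" -> "kzbrr" -> "pegww" -> "dsukk" -> "dsuk"
  "wipnjprzvpt" -> "wpnjprzvpt" -> "busouweauy" -> "pigciksoim" -> "pigciksoim"
  "wuxx" -> "wxx" -> "bcc" -> "pqq" -> "pq"
  "phomryfolwvf" -> "phmryflwvf" -> "umrwdkqbak" -> "iafkryepoy" -> "iafkryepoy"
  "gynpzwluyyb" -> "gynpzwlyyb" -> "ldsuebqddg" -> "zrgisperru" -> "zrgisperu"
  "ketopmjvu" -> "ktpmjv" -> "pyuroa" -> "dmifco" -> "dmifco"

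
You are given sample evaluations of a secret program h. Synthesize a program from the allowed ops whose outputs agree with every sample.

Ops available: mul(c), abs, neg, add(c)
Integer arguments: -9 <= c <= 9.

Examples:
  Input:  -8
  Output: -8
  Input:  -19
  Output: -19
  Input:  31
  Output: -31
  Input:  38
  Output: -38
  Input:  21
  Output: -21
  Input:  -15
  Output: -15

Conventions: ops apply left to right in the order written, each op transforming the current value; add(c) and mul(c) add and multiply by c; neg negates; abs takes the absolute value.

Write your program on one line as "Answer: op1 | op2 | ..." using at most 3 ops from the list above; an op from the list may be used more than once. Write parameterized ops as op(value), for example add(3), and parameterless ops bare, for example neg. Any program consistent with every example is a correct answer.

abs | neg

Check, running the answer program on each example:
  -8 -> 8 -> -8
  -19 -> 19 -> -19
  31 -> 31 -> -31
  38 -> 38 -> -38
  21 -> 21 -> -21
  -15 -> 15 -> -15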